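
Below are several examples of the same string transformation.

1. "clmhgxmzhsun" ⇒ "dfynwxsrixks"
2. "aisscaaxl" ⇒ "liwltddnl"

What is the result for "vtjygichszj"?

Each output is the input with this applied: shift every letter 11 places forward in the alphabet (wrapping around), then move the last 3 characters to the front (rotate right by 3).
On "vtjygichszj" that produces "dkugeujrtns".
(Check on "clmhgxmzhsun": → "nwxsrixksdfy" → "dfynwxsrixks" ✓)

dkugeujrtns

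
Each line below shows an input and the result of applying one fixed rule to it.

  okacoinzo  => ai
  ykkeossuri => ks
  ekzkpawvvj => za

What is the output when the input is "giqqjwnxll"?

qw

The transformation: keep one character in every 3, starting at position 3 (positions 3rd, 6th, 9th, ...), then delete the last character.
On "giqqjwnxll": the first step gives "qwl", and the second then gives "qw".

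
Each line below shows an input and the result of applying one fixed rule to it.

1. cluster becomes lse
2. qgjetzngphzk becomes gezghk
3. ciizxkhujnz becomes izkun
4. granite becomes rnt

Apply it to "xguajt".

What's happening: keep every other character starting from the second (positions 2nd, 4th, 6th, ...).
Doing the same to "xguajt": "gat".

gat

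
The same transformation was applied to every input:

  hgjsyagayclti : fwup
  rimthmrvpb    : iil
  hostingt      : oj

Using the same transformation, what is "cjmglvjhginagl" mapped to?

The pattern: shift every letter 4 places backward in the alphabet (wrapping around), then keep one character in every 3, starting at position 3 (positions 3rd, 6th, 9th, ...).
For "cjmglvjhginagl" the result is "ircw".

ircw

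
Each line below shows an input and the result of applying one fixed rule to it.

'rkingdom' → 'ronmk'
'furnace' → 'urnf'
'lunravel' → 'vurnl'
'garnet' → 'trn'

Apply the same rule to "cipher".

Looking at the pairs, the operation is to sort the characters into reverse alphabetical order, then delete the last 3 characters.
For "cipher", step one produces "rpihec"; step two turns that into "rpi".

rpi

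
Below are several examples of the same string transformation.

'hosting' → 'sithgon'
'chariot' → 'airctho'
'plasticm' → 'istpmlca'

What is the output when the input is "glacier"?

aicgrle

Rule — take characters alternately from the front and the back (1st, last, 2nd, 2nd-last, ...), then move the last 3 characters to the front (rotate right by 3).
On "glacier" that produces "aicgrle".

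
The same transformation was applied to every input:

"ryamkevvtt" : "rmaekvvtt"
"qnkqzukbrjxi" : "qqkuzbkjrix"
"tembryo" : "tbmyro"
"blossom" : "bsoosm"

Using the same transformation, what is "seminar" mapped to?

The rule is to swap each adjacent pair of characters (1↔2, 3↔4, ...), then delete the first character.
"seminar" → "esimanr" → "simanr".
(Check on "tembryo": → "etbmyro" → "tbmyro" ✓)

simanr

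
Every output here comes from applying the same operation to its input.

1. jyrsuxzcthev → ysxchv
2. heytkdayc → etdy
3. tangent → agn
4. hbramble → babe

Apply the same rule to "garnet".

What's happening: keep every other character starting from the second (positions 2nd, 4th, 6th, ...).
On "garnet" that produces "ant".

ant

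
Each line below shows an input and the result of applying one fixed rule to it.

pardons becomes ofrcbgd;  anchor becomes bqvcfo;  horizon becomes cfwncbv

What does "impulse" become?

adizgsw

Each output is the input with this applied: move the first character to the end, then shift every letter 12 places backward in the alphabet (wrapping around).
For "impulse", step one produces "mpulsei"; step two turns that into "adizgsw".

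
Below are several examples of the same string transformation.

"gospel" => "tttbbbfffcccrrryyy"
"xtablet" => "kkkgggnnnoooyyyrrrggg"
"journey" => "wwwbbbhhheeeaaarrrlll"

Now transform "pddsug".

The pattern: shift every letter 13 places forward in the alphabet (wrapping around) — i.e. ROT13, then repeat every character 3 times.
Working it through for "pddsug": intermediate "cqqfht", final "cccqqqqqqfffhhhttt".

cccqqqqqqfffhhhttt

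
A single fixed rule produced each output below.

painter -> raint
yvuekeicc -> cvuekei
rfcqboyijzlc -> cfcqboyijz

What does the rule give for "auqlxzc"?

cuqlx

The pattern: swap the first and last characters, then delete the last 2 characters.
"auqlxzc" → "cuqlxza" → "cuqlx".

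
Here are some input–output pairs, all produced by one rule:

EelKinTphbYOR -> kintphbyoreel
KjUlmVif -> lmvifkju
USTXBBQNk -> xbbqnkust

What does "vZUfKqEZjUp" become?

The rule is to move the first 3 characters to the end (rotate left by 3), then convert every letter to lowercase.
On "vZUfKqEZjUp": the first step gives "fKqEZjUpvZU", and the second then gives "fkqezjupvzu".

fkqezjupvzu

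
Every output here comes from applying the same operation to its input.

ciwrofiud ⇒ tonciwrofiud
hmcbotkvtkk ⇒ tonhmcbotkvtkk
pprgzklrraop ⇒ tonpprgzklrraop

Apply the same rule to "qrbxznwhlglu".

tonqrbxznwhlglu

The rule is to prepend "ton".
For "qrbxznwhlglu" the result is "tonqrbxznwhlglu".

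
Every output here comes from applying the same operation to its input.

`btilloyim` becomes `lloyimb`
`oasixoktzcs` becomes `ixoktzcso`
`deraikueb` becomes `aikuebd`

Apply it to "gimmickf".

mickfg

What's happening: move the first character to the end, then delete the first 2 characters.
On "gimmickf": the first step gives "immickfg", and the second then gives "mickfg".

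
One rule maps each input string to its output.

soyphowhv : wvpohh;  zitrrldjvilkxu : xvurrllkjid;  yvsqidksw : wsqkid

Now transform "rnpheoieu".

uoihee

The rule is to delete the first 3 characters, then sort the characters into reverse alphabetical order.
Doing the same to "rnpheoieu": "uoihee".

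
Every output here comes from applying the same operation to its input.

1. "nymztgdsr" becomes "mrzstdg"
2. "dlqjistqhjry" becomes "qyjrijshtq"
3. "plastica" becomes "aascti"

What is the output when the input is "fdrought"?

rtohug

Looking at the pairs, the operation is to delete the first 2 characters, then take characters alternately from the front and the back (1st, last, 2nd, 2nd-last, ...).
For "fdrought", step one produces "rought"; step two turns that into "rtohug".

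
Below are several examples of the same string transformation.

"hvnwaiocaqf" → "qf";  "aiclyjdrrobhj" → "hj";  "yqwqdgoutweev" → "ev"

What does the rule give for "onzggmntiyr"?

Each output is the input with this applied: keep only the last 2 characters.
On "onzggmntiyr" that produces "yr".

yr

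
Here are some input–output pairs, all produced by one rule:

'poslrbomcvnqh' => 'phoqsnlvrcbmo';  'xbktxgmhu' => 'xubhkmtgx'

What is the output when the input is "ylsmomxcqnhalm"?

ymllsamhonmqxc

Looking at the pairs, the operation is to take characters alternately from the front and the back (1st, last, 2nd, 2nd-last, ...).
So "ylsmomxcqnhalm" becomes "ymllsamhonmqxc".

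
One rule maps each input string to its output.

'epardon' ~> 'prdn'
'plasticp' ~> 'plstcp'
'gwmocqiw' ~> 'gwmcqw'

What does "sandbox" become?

Rule — remove every vowel.
Applying that to "sandbox" gives "sndbx".

sndbx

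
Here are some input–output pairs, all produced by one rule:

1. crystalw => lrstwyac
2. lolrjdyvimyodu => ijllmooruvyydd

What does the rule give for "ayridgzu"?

giruyzad

Rule — sort the characters into alphabetical order, then move the first 2 characters to the end (rotate left by 2).
Applying that to "ayridgzu" gives "giruyzad".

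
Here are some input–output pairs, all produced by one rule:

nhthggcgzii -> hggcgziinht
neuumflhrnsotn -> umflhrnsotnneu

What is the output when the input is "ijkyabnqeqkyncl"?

yabnqeqkynclijk

Rule — move the first 3 characters to the end (rotate left by 3).
Applying that to "ijkyabnqeqkyncl" gives "yabnqeqkynclijk".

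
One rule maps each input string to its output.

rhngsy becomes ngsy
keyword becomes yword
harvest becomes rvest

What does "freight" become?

eight

The pattern: delete the first 2 characters.
Doing the same to "freight": "eight".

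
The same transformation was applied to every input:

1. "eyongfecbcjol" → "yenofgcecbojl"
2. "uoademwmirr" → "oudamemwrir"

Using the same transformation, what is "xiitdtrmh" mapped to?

The rule is to swap each adjacent pair of characters (1↔2, 3↔4, ...).
So "xiitdtrmh" becomes "ixtitdmrh".

ixtitdmrh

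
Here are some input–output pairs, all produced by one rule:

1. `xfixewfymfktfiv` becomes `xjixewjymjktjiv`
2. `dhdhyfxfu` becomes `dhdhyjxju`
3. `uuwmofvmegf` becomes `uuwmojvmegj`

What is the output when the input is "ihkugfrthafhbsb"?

ihkugjrthajhbsb

The transformation: replace every "f" with "j".
On "ihkugfrthafhbsb" that produces "ihkugjrthajhbsb".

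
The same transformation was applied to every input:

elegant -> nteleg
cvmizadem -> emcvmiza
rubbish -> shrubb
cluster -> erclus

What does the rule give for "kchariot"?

otkchar

In each case the input is transformed by: move the last 2 characters to the front (rotate right by 2), then delete the last character.
Working it through for "kchariot": intermediate "otkchari", final "otkchar".
(Check on "cvmizadem": → "emcvmizad" → "emcvmiza" ✓)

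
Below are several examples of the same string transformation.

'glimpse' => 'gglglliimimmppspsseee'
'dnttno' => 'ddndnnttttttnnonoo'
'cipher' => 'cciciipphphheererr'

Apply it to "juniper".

Each output is the input with this applied: repeat every character 3 times, then swap each adjacent pair of characters (1↔2, 3↔4, ...).
On "juniper": the first step gives "jjjuuunnniiipppeeerrr", and the second then gives "jjujuunniniippepeerrr".

jjujuunniniippepeerrr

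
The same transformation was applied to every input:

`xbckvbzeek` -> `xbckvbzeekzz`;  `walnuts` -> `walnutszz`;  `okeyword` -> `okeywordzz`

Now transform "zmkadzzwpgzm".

In each case the input is transformed by: append "zz".
"zmkadzzwpgzm" → "zmkadzzwpgzmzz".

zmkadzzwpgzmzz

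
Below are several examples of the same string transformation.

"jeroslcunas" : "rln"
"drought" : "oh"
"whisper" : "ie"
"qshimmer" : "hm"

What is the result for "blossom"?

Rule — keep one character in every 3, starting at position 3 (positions 3rd, 6th, 9th, ...).
So "blossom" becomes "oo".

oo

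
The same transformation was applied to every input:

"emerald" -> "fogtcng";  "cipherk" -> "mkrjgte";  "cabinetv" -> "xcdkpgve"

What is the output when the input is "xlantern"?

pncpvgtz

What's happening: swap the first and last characters, then shift every letter 2 places forward in the alphabet (wrapping around).
So "xlantern" becomes "pncpvgtz".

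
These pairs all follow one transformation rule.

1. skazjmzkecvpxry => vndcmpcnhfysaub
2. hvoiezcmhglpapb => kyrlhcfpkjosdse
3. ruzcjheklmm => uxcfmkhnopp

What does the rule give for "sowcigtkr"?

What's happening: shift every letter 3 places forward in the alphabet (wrapping around).
So "sowcigtkr" becomes "vrzfljwnu".

vrzfljwnu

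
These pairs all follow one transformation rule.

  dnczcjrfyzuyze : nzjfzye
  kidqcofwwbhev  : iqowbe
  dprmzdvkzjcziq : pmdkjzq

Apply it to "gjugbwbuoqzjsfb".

Rule — keep every other character starting from the second (positions 2nd, 4th, 6th, ...).
So "gjugbwbuoqzjsfb" becomes "jgwuqjf".

jgwuqjf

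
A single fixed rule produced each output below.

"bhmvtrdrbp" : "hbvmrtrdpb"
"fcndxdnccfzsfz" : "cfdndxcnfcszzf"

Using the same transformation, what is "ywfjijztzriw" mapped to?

wyjfjitzrzwi

The rule is to swap each adjacent pair of characters (1↔2, 3↔4, ...).
On "ywfjijztzriw" that produces "wyjfjitzrzwi".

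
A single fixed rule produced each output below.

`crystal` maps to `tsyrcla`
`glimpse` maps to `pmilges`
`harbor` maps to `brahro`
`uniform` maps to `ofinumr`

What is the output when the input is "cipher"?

Each output is the input with this applied: move the last 2 characters to the front (rotate right by 2), then reverse the string.
Applying that to "cipher" gives "hpicre".

hpicre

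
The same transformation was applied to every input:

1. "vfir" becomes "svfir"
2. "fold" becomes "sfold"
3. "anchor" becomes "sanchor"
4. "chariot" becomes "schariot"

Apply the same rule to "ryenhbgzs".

sryenhbgzs

The rule is to prepend "s".
Applying that to "ryenhbgzs" gives "sryenhbgzs".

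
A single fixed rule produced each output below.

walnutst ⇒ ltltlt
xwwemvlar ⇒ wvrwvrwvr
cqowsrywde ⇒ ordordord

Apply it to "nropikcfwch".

okwokwokw

The transformation: keep one character in every 3, starting at position 3 (positions 3rd, 6th, 9th, ...), then write the whole string 3 times in a row.
Working it through for "nropikcfwch": intermediate "okw", final "okwokwokw".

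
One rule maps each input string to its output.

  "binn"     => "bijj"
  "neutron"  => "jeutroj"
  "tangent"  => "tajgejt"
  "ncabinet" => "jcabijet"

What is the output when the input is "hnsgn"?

hjsgj

The rule is to replace every "n" with "j".
Doing the same to "hnsgn": "hjsgj".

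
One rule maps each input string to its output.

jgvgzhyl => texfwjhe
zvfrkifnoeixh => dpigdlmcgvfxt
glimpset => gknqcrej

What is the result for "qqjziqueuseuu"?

Looking at the pairs, the operation is to shift every letter 2 places backward in the alphabet (wrapping around), then move the first 2 characters to the end (rotate left by 2).
Doing the same to "qqjziqueuseuu": "hxgoscsqcssoo".
(Check on "glimpset": → "ejgknqcr" → "gknqcrej" ✓)

hxgoscsqcssoo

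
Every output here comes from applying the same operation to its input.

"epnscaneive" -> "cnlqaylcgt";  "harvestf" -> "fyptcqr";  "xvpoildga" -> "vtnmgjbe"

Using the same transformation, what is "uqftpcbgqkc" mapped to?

Looking at the pairs, the operation is to delete the last character, then shift every letter 2 places backward in the alphabet (wrapping around).
For "uqftpcbgqkc" the result is "sodrnazeoi".

sodrnazeoi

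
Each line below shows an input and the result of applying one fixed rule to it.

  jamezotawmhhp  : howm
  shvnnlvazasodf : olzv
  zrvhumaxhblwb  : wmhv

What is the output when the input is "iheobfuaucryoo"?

The rule is to keep one character in every 3, starting at position 3 (positions 3rd, 6th, 9th, ...), then swap the first and last characters.
On "iheobfuaucryoo": the first step gives "efuy", and the second then gives "yfue".
(Check on "zrvhumaxhblwb": → "vmhw" → "wmhv" ✓)

yfue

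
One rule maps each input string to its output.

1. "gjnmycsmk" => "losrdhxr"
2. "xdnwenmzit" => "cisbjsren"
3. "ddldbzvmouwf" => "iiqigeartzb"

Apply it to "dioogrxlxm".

Rule — delete the last character, then shift every letter 5 places forward in the alphabet (wrapping around).
Starting from "dioogrxlxm": after the first operation, "dioogrxlx"; after the second, "inttlwcqc".

inttlwcqc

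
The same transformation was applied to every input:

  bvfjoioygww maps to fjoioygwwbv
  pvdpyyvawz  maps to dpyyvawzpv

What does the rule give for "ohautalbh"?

The transformation: move the first 2 characters to the end (rotate left by 2).
"ohautalbh" → "autalbhoh".

autalbhoh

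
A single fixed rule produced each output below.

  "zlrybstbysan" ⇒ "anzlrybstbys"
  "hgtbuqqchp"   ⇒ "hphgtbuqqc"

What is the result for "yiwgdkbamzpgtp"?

The rule is to move the last 2 characters to the front (rotate right by 2).
Applying that to "yiwgdkbamzpgtp" gives "tpyiwgdkbamzpg".

tpyiwgdkbamzpg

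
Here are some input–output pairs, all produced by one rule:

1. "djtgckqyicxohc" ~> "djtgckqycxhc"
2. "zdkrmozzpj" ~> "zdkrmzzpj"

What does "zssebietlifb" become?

zssbtlfb

The rule is to remove every vowel.
Applying that to "zssebietlifb" gives "zssbtlfb".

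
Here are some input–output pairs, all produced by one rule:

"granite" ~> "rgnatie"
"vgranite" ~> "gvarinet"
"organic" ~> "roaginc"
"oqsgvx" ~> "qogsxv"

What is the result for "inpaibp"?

Each output is the input with this applied: swap each adjacent pair of characters (1↔2, 3↔4, ...).
For "inpaibp" the result is "niapbip".

niapbip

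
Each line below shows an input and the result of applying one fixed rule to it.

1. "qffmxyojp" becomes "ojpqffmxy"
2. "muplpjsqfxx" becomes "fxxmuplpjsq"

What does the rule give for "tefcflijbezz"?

ezztefcflijb

What's happening: move the last 3 characters to the front (rotate right by 3).
Doing the same to "tefcflijbezz": "ezztefcflijb".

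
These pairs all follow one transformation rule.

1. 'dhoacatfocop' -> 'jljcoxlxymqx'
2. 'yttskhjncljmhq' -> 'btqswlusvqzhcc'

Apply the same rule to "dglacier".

In each case the input is transformed by: move the first 3 characters to the end (rotate left by 3), then shift every letter 9 places forward in the alphabet (wrapping around).
On "dglacier": the first step gives "acierdgl", and the second then gives "jlrnampu".
(Check on "yttskhjncljmhq": → "skhjncljmhqytt" → "btqswlusvqzhcc" ✓)

jlrnampu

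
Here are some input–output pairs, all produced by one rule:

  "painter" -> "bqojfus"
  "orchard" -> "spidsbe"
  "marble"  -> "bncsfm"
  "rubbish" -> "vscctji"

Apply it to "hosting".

piutojh

What's happening: swap each adjacent pair of characters (1↔2, 3↔4, ...), then shift every letter 1 place forward in the alphabet (wrapping around).
Starting from "hosting": after the first operation, "ohtsnig"; after the second, "piutojh".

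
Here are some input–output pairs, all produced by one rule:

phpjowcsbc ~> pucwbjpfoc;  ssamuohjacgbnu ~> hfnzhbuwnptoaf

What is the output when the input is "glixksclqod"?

The pattern: shift every letter 13 places forward in the alphabet (wrapping around) — i.e. ROT13, then swap the first and last characters.
"glixksclqod" → "tyvkxfpydbq" → "qyvkxfpydbt".

qyvkxfpydbt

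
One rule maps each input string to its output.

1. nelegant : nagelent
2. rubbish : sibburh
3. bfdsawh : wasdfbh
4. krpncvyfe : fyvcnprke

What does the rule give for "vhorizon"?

The pattern: reverse the string, then move the first character to the end.
"vhorizon" → "nozirohv" → "ozirohvn".

ozirohvn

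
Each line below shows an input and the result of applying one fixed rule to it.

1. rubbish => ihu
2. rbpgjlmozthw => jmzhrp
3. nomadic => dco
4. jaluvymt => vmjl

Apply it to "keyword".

ode

The rule is to move the first 3 characters to the end (rotate left by 3), then keep every other character starting from the second (positions 2nd, 4th, 6th, ...).
For "keyword", step one produces "wordkey"; step two turns that into "ode".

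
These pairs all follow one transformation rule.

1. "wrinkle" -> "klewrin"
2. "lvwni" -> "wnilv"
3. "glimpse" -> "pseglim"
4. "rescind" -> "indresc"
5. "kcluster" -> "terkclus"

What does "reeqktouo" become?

ouoreeqkt

Each output is the input with this applied: move the last 3 characters to the front (rotate right by 3).
"reeqktouo" → "ouoreeqkt".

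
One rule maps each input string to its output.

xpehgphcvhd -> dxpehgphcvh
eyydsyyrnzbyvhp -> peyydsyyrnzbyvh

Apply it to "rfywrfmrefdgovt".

The pattern: move the last character to the front.
Applying that to "rfywrfmrefdgovt" gives "trfywrfmrefdgov".

trfywrfmrefdgov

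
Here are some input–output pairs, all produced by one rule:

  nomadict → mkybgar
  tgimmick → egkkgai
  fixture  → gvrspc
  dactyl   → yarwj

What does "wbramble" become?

The pattern: shift every letter 2 places backward in the alphabet (wrapping around), then delete the first character.
"wbramble" → "uzpykzjc" → "zpykzjc".

zpykzjc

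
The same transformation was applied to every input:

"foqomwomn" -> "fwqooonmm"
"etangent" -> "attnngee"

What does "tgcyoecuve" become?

Looking at the pairs, the operation is to sort the characters into reverse alphabetical order, then move the last character to the front.
For "tgcyoecuve", step one produces "yvutogeecc"; step two turns that into "cyvutogeec".
(Check on "etangent": → "ttnngeea" → "attnngee" ✓)

cyvutogeec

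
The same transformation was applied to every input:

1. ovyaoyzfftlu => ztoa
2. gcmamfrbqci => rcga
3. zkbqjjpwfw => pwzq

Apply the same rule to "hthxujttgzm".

tzhx

The pattern: keep one character in every 3, starting at position 1 (positions 1st, 4th, 7th, ...), then swap the front and back halves of the string.
Applying both steps to "hthxujttgzm": "hxtz", then "tzhx".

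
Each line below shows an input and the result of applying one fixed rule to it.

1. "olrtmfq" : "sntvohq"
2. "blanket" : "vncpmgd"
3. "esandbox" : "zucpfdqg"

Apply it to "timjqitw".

ykolskvv

The rule is to swap the first and last characters, then shift every letter 2 places forward in the alphabet (wrapping around).
Starting from "timjqitw": after the first operation, "wimjqitt"; after the second, "ykolskvv".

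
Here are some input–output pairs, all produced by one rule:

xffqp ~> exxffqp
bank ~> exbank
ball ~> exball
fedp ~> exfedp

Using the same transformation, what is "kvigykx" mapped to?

exkvigykx

Each output is the input with this applied: prepend "ex".
So "kvigykx" becomes "exkvigykx".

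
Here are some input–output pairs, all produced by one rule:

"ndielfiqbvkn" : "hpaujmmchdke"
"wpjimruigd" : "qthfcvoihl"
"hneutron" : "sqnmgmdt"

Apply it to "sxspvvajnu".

uzimtrwrou

What's happening: swap the front and back halves of the string, then shift every letter 1 place backward in the alphabet (wrapping around).
On "sxspvvajnu": the first step gives "vajnusxspv", and the second then gives "uzimtrwrou".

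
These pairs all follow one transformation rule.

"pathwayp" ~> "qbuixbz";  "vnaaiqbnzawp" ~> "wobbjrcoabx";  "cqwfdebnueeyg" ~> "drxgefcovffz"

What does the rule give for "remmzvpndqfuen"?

The rule is to delete the last character, then shift every letter 1 place forward in the alphabet (wrapping around).
On "remmzvpndqfuen": the first step gives "remmzvpndqfue", and the second then gives "sfnnawqoergvf".

sfnnawqoergvf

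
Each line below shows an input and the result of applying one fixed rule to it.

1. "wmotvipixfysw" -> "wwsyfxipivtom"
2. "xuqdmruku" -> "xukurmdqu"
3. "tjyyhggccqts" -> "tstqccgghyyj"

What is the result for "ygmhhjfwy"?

yywfjhhmg

The pattern: reverse the string, then move the last character to the front.
Applying that to "ygmhhjfwy" gives "yywfjhhmg".
(Check on "tjyyhggccqts": → "stqccgghyyjt" → "tstqccgghyyj" ✓)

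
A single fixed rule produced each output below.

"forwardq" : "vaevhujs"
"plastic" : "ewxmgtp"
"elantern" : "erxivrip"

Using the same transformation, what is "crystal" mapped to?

Rule — move the first 2 characters to the end (rotate left by 2), then shift every letter 4 places forward in the alphabet (wrapping around).
For "crystal", step one produces "ystalcr"; step two turns that into "cwxepgv".

cwxepgv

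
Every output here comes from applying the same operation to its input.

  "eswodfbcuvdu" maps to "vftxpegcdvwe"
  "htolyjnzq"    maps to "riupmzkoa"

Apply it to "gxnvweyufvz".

What's happening: shift every letter 1 place forward in the alphabet (wrapping around), then move the last character to the front.
Starting from "gxnvweyufvz": after the first operation, "hyowxfzvgwa"; after the second, "ahyowxfzvgw".
(Check on "eswodfbcuvdu": → "ftxpegcdvwev" → "vftxpegcdvwe" ✓)

ahyowxfzvgw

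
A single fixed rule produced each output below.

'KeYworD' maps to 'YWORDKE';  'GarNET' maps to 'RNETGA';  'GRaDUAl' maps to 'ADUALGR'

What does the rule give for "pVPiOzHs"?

Rule — move the first 2 characters to the end (rotate left by 2), then convert every letter to uppercase.
"pVPiOzHs" → "PiOzHspV" → "PIOZHSPV".

PIOZHSPV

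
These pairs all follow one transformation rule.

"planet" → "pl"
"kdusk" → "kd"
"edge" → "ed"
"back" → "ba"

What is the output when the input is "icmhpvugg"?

ic

Rule — keep only the first 2 characters.
So "icmhpvugg" becomes "ic".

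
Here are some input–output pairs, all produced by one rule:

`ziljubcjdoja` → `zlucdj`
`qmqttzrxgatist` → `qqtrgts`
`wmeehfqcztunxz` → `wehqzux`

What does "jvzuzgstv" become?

jzzsv

What's happening: keep every other character starting from the first (positions 1st, 3rd, 5th, ...).
So "jvzuzgstv" becomes "jzzsv".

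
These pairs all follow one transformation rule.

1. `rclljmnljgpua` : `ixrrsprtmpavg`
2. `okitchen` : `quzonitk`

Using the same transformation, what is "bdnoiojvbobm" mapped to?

jhutuobpuhsh

What's happening: swap each adjacent pair of characters (1↔2, 3↔4, ...), then shift every letter 6 places forward in the alphabet (wrapping around).
Doing the same to "bdnoiojvbobm": "jhutuobpuhsh".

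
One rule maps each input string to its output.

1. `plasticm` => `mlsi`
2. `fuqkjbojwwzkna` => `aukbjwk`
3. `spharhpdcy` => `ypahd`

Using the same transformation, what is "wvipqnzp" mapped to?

Looking at the pairs, the operation is to keep every other character starting from the second (positions 2nd, 4th, 6th, ...), then move the last character to the front.
So "wvipqnzp" becomes "pvpn".

pvpn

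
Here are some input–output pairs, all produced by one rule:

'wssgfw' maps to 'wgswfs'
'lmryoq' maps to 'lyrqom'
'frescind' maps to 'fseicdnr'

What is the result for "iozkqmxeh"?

In each case the input is transformed by: swap each adjacent pair of characters (1↔2, 3↔4, ...), then move the first character to the end.
Applying both steps to "iozkqmxeh": "oikzmqexh", then "ikzmqexho".
(Check on "lmryoq": → "mlyrqo" → "lyrqom" ✓)

ikzmqexho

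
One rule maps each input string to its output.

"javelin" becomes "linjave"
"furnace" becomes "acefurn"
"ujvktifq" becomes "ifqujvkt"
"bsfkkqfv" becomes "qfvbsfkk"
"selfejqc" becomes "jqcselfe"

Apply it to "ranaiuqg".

What's happening: move the last 3 characters to the front (rotate right by 3).
For "ranaiuqg" the result is "uqgranai".

uqgranai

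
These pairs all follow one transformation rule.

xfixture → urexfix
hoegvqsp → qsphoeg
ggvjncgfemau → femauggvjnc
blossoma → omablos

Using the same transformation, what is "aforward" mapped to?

ardafor

In each case the input is transformed by: swap the front and back halves of the string, then delete the first character.
For "aforward", step one produces "wardafor"; step two turns that into "ardafor".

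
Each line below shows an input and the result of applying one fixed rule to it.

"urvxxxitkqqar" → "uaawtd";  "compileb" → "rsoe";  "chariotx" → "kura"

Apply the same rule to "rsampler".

vpou

Rule — shift every letter 3 places forward in the alphabet (wrapping around), then keep every other character starting from the second (positions 2nd, 4th, 6th, ...).
"rsampler" → "uvdpsohu" → "vpou".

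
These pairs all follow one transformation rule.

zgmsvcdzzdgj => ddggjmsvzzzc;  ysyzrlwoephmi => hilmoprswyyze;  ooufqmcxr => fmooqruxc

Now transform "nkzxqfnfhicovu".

ffhiknnoquvxzc

In each case the input is transformed by: sort the characters into alphabetical order, then move the first character to the end.
For "nkzxqfnfhicovu", step one produces "cffhiknnoquvxz"; step two turns that into "ffhiknnoquvxzc".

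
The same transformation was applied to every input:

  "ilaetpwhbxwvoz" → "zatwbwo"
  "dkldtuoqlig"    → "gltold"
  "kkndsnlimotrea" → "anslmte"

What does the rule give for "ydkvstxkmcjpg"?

gksxmjy

In each case the input is transformed by: swap the first and last characters, then keep every other character starting from the first (positions 1st, 3rd, 5th, ...).
Starting from "ydkvstxkmcjpg": after the first operation, "gdkvstxkmcjpy"; after the second, "gksxmjy".
(Check on "dkldtuoqlig": → "gkldtuoqlid" → "gltold" ✓)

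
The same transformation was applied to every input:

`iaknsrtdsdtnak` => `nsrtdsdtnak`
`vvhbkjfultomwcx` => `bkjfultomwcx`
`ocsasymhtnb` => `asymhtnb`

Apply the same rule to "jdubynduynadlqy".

Looking at the pairs, the operation is to delete the first 3 characters.
For "jdubynduynadlqy" the result is "bynduynadlqy".

bynduynadlqy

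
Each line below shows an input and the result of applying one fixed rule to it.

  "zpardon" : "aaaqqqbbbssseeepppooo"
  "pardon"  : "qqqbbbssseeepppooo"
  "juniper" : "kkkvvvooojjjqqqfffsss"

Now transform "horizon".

iiipppsssjjjaaapppooo

The transformation: repeat every character 3 times, then shift every letter 1 place forward in the alphabet (wrapping around).
On "horizon": the first step gives "hhhooorrriiizzzooonnn", and the second then gives "iiipppsssjjjaaapppooo".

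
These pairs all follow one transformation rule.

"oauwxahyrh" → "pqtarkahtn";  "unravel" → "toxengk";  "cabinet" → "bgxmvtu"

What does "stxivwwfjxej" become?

boppycqxclmq

In each case the input is transformed by: move the first 3 characters to the end (rotate left by 3), then shift every letter 7 places backward in the alphabet (wrapping around).
Applying that to "stxivwwfjxej" gives "boppycqxclmq".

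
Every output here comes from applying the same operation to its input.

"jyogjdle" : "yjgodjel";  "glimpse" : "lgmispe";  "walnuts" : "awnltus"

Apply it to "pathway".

aphtawy

The pattern: swap each adjacent pair of characters (1↔2, 3↔4, ...).
On "pathway" that produces "aphtawy".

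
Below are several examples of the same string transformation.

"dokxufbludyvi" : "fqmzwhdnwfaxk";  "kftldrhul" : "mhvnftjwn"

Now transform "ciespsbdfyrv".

Each output is the input with this applied: shift every letter 2 places forward in the alphabet (wrapping around).
So "ciespsbdfyrv" becomes "ekgurudfhatx".

ekgurudfhatx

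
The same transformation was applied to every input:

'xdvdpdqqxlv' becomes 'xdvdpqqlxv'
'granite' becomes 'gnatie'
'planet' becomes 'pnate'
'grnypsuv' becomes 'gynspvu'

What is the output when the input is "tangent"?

tgnnet

The pattern: swap each adjacent pair of characters (1↔2, 3↔4, ...), then delete the first character.
Doing the same to "tangent": "tgnnet".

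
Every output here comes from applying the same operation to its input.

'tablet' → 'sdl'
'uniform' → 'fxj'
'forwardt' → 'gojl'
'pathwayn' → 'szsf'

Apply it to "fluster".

dkw

What's happening: shift every letter 8 places backward in the alphabet (wrapping around), then keep every other character starting from the second (positions 2nd, 4th, 6th, ...).
Applying that to "fluster" gives "dkw".
(Check on "forwardt": → "xgjosjvl" → "gojl" ✓)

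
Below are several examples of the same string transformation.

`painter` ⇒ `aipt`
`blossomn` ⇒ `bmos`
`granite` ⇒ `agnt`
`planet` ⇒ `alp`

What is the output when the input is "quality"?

alty

The pattern: sort the characters into alphabetical order, then keep every other character starting from the first (positions 1st, 3rd, 5th, ...).
Doing the same to "quality": "alty".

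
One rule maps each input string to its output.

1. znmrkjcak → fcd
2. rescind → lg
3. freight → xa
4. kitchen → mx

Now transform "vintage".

In each case the input is transformed by: keep one character in every 3, starting at position 3 (positions 3rd, 6th, 9th, ...), then shift every letter 7 places backward in the alphabet (wrapping around).
"vintage" → "ng" → "gz".

gz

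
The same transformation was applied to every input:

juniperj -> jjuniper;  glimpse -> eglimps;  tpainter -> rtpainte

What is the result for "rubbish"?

Looking at the pairs, the operation is to move the last character to the front.
Doing the same to "rubbish": "hrubbis".

hrubbis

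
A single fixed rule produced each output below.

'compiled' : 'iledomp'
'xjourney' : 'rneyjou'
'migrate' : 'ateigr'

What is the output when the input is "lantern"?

What's happening: delete the first character, then move the first 3 characters to the end (rotate left by 3).
"lantern" → "antern" → "ernant".

ernant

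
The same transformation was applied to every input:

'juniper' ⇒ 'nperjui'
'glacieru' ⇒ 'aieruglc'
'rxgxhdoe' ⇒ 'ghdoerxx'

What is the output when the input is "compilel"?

milelcop

In each case the input is transformed by: move the first 3 characters to the end (rotate left by 3), then swap the first and last characters.
For "compilel", step one produces "pilelcom"; step two turns that into "milelcop".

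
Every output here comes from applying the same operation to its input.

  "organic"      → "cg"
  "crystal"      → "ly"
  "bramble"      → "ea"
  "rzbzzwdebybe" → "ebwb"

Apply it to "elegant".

The transformation: move the last 3 characters to the front (rotate right by 3), then keep one character in every 3, starting at position 3 (positions 3rd, 6th, 9th, ...).
On "elegant" that produces "te".

te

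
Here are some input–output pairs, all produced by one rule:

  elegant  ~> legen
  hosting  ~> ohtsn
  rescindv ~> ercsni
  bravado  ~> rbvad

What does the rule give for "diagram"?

idgaa

Each output is the input with this applied: swap each adjacent pair of characters (1↔2, 3↔4, ...), then delete the last 2 characters.
"diagram" → "idgaarm" → "idgaa".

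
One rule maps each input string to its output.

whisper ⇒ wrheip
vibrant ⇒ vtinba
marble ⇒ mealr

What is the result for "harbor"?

Rule — take characters alternately from the front and the back (1st, last, 2nd, 2nd-last, ...), then delete the last character.
Applying both steps to "harbor": "hraorb", then "hraor".

hraor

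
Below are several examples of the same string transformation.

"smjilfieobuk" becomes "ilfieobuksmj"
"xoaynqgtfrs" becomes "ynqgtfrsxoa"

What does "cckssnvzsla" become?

The pattern: move the first 3 characters to the end (rotate left by 3).
Applying that to "cckssnvzsla" gives "ssnvzslacck".

ssnvzslacck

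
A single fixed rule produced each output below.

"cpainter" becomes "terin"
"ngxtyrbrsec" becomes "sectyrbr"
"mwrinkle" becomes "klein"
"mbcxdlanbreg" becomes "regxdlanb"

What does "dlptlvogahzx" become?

What's happening: delete the first 3 characters, then move the last 3 characters to the front (rotate right by 3).
Working it through for "dlptlvogahzx": intermediate "tlvogahzx", final "hzxtlvoga".

hzxtlvoga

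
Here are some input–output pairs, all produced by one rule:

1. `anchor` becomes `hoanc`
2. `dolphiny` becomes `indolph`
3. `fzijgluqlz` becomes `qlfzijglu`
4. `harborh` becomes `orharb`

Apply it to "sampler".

The pattern: delete the last character, then move the last 2 characters to the front (rotate right by 2).
Working it through for "sampler": intermediate "sample", final "lesamp".
(Check on "harborh": → "harbor" → "orharb" ✓)

lesamp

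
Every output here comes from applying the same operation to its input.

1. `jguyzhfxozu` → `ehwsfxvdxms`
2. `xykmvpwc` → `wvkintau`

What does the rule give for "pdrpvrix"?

bnnpptvg

In each case the input is transformed by: swap each adjacent pair of characters (1↔2, 3↔4, ...), then shift every letter 2 places backward in the alphabet (wrapping around).
"pdrpvrix" → "dpprrvxi" → "bnnpptvg".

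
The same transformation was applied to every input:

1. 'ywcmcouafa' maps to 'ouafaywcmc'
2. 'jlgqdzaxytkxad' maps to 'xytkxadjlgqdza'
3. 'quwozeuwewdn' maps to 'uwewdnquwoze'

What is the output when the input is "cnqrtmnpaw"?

mnpawcnqrt

The pattern: swap the front and back halves of the string.
Doing the same to "cnqrtmnpaw": "mnpawcnqrt".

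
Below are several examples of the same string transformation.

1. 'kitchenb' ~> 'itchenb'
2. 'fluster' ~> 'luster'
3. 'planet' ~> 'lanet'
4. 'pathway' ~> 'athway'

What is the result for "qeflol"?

The rule is to delete the first character.
On "qeflol" that produces "eflol".

eflol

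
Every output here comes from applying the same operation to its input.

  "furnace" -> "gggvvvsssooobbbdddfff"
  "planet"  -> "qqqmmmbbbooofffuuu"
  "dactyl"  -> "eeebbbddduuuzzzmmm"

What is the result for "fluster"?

gggmmmvvvtttuuufffsss

The pattern: repeat every character 3 times, then shift every letter 1 place forward in the alphabet (wrapping around).
So "fluster" becomes "gggmmmvvvtttuuufffsss".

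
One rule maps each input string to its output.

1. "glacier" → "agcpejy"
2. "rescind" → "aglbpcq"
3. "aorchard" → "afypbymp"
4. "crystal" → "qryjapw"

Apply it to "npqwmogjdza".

Looking at the pairs, the operation is to move the first 3 characters to the end (rotate left by 3), then shift every letter 2 places backward in the alphabet (wrapping around).
For "npqwmogjdza", step one produces "wmogjdzanpq"; step two turns that into "ukmehbxylno".

ukmehbxylno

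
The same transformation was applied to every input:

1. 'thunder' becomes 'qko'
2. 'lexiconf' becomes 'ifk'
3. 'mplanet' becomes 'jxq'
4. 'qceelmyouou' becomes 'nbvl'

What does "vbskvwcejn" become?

In each case the input is transformed by: keep one character in every 3, starting at position 1 (positions 1st, 4th, 7th, ...), then shift every letter 3 places backward in the alphabet (wrapping around).
Applying both steps to "vbskvwcejn": "vkcn", then "shzk".

shzk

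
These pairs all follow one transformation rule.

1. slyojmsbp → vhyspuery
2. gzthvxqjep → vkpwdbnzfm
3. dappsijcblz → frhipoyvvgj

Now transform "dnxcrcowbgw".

The pattern: shift every letter 6 places forward in the alphabet (wrapping around), then reverse the string.
Starting from "dnxcrcowbgw": after the first operation, "jtdixiuchmc"; after the second, "cmhcuixidtj".

cmhcuixidtj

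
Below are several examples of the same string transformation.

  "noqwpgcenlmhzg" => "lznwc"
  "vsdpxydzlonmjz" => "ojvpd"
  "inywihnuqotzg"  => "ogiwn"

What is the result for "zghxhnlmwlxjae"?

lazxl

In each case the input is transformed by: keep one character in every 3, starting at position 1 (positions 1st, 4th, 7th, ...), then move the first 3 characters to the end (rotate left by 3).
Working it through for "zghxhnlmwlxjae": intermediate "zxlla", final "lazxl".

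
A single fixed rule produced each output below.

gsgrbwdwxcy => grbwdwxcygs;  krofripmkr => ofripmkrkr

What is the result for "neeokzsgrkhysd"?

In each case the input is transformed by: move the first 2 characters to the end (rotate left by 2).
For "neeokzsgrkhysd" the result is "eokzsgrkhysdne".

eokzsgrkhysdne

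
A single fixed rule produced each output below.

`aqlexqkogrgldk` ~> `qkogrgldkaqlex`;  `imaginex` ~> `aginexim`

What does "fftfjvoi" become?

tfjvoiff

The transformation: swap the front and back halves of the string, then move the last 2 characters to the front (rotate right by 2).
For "fftfjvoi" the result is "tfjvoiff".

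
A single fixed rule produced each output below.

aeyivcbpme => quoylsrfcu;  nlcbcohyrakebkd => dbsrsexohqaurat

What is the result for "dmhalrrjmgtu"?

What's happening: shift every letter 10 places backward in the alphabet (wrapping around).
Applying that to "dmhalrrjmgtu" gives "tcxqbhhzcwjk".

tcxqbhhzcwjk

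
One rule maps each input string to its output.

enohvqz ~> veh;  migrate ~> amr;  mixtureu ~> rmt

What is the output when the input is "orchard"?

aoh

Looking at the pairs, the operation is to move the last 3 characters to the front (rotate right by 3), then keep one character in every 3, starting at position 1 (positions 1st, 4th, 7th, ...).
On "orchard" that produces "aoh".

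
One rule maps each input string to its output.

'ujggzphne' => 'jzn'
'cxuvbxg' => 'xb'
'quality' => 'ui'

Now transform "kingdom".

id

Rule — keep one character in every 3, starting at position 2 (positions 2nd, 5th, 8th, ...).
Doing the same to "kingdom": "id".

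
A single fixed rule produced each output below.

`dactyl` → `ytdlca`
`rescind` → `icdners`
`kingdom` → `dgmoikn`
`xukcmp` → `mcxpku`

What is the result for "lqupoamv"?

What's happening: move the first 3 characters to the end (rotate left by 3), then swap each adjacent pair of characters (1↔2, 3↔4, ...).
"lqupoamv" → "poamvlqu" → "opmalvuq".

opmalvuq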